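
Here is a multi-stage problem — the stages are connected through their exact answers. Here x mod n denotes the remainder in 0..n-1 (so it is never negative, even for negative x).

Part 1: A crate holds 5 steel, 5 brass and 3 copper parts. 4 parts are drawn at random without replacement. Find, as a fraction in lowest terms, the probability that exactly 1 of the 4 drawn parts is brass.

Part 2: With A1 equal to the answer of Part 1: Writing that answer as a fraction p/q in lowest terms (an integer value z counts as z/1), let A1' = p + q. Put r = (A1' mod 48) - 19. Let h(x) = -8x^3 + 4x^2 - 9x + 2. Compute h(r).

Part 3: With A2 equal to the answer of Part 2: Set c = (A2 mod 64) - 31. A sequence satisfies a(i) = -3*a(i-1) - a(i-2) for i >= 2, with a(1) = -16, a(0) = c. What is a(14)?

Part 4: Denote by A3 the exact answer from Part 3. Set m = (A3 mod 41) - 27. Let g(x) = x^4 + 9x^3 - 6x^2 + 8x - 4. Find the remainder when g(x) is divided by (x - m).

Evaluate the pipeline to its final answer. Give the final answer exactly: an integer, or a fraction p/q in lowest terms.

Part 1: total draws C(13,4) = 715; favorable C(5,1)*C(8,3) = 280; P = 56/143; answer 56/143
Part 2: A1 = 56/143; threaded value p + q = 199; r = -12; -8*(-12)^3 + 4*(-12)^2 - 9*(-12)^1 + 2 = (13824) + (576) + (108) + (2) = 14510; answer 14510
Part 3: A2 = 14510; c = 15; a(2) = -3*(-16) - 1*(15) = 33; iterating: a(2)=33, a(3)=-83, a(4)=216, a(5)=-565, a(6)=1479, a(7)=-3872, a(8)=10137, a(9)=-26539, a(10)=69480, a(11)=-181901, a(12)=476223, a(13)=-1246768, a(14)=3264081; answer 3264081
Part 4: A3 = 3264081; m = 3; remainder = value at the root: 1*(3)^4 + 9*(3)^3 - 6*(3)^2 + 8*(3)^1 - 4 = (81) + (243) + (-54) + (24) + (-4) = 290; answer 290

290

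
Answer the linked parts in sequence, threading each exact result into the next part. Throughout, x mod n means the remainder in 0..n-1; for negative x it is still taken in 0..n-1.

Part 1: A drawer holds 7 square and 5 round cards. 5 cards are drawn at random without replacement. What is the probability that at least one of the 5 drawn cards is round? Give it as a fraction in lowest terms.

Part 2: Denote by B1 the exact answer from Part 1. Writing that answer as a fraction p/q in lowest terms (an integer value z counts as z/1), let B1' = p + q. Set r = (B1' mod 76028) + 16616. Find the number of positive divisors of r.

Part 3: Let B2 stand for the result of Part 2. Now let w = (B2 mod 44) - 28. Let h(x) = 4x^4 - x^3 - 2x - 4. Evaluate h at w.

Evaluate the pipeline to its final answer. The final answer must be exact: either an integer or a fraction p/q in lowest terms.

1845528

Part 1: total draws C(12,5) = 792; complement C(7,5) = 21; favorable 792 - 21 = 771; P = 257/264; answer 257/264
Part 2: B1 = 257/264; threaded value p + q = 521; r = 17137; 17137 is prime, so its only divisors are 1 and 17137; count = 2; answer 2
Part 3: B2 = 2; w = -26; 4*(-26)^4 - 1*(-26)^3 - 2*(-26)^1 - 4 = (1827904) + (17576) + (52) + (-4) = 1845528; answer 1845528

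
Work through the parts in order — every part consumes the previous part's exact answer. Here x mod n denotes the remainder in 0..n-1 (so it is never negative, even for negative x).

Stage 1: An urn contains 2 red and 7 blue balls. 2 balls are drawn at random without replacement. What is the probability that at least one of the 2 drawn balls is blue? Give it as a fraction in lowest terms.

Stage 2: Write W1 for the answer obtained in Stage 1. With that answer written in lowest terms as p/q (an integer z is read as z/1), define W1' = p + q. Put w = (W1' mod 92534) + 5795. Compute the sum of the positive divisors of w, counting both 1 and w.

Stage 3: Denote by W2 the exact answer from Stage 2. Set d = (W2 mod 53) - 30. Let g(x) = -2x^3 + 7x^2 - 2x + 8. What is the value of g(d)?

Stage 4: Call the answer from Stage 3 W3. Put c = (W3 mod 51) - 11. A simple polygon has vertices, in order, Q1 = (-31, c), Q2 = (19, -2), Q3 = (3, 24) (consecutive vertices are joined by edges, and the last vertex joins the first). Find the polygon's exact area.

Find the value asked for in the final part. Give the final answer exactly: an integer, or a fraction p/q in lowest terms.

Stage 1: total draws C(9,2) = 36; complement C(2,2) = 1; favorable 36 - 1 = 35; P = 35/36; answer 35/36
Stage 2: W1 = 35/36; threaded value p + q = 71; w = 5866; 5866 = 2 * 7 * 419; sigma = (1 + 2) * (1 + 7) * (1 + 419) = 3 * 8 * 420 = 10080; answer 10080
Stage 3: W2 = 10080; d = -20; -2*(-20)^3 + 7*(-20)^2 - 2*(-20)^1 + 8 = (16000) + (2800) + (40) + (8) = 18848; answer 18848
Stage 4: W3 = 18848; c = 18; cross terms: (-31*-2 - 19*18)=-280, (19*24 - 3*-2)=462, (3*18 - -31*24)=798; twice the area = |980| = 980; area = 490; answer 490

490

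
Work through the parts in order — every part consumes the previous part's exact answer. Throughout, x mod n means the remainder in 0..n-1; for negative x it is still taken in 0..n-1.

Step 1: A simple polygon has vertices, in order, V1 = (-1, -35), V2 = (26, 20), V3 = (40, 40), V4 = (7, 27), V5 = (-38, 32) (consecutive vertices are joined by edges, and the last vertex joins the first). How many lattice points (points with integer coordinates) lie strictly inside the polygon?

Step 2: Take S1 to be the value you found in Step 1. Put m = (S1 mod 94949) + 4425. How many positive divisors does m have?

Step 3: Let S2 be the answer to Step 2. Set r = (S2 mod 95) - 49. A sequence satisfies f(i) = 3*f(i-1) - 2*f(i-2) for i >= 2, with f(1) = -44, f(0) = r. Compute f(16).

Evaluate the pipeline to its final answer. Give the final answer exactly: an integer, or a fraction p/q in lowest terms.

-458782

Step 1: cross terms: (-1*20 - 26*-35)=890, (26*40 - 40*20)=240, (40*27 - 7*40)=800, (7*32 - -38*27)=1250, (-38*-35 - -1*32)=1362; twice the area = |4542| = 4542; area = 2271; boundary points = 1 + 2 + 1 + 5 + 1 = 10; strictly interior points = area - boundary/2 + 1 = 2267; answer 2267
Step 2: S1 = 2267; m = 6692; 6692 = 2^2 * 7 * 239; number of divisors = (2+1) * (1+1) * (1+1) = 12; answer 12
Step 3: S2 = 12; r = -37; f(2) = 3*(-44) - 2*(-37) = -58; iterating: f(2)=-58, f(3)=-86, f(4)=-142, f(5)=-254, f(6)=-478, f(7)=-926, f(8)=-1822, f(9)=-3614, f(10)=-7198, f(11)=-14366, f(12)=-28702, f(13)=-57374, f(14)=-114718, f(15)=-229406, f(16)=-458782; answer -458782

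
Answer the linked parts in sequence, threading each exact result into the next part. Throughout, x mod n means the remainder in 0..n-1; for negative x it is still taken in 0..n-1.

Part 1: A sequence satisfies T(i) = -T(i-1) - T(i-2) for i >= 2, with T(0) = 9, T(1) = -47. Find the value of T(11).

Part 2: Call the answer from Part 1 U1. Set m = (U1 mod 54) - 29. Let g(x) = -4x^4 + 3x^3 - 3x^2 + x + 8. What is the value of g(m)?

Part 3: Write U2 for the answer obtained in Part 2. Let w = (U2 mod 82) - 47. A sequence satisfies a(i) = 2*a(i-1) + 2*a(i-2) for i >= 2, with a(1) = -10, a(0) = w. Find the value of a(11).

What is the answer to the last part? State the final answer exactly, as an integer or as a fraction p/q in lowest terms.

Part 1: T(2) = -1*(-47) - 1*(9) = 38; iterating: T(2)=38, T(3)=9, T(4)=-47, T(5)=38, T(6)=9, T(7)=-47, T(8)=38, T(9)=9, T(10)=-47, T(11)=38; answer 38
Part 2: U1 = 38; m = 9; -4*(9)^4 + 3*(9)^3 - 3*(9)^2 + 1*(9)^1 + 8 = (-26244) + (2187) + (-243) + (9) + (8) = -24283; answer -24283
Part 3: U2 = -24283; w = 24; a(2) = 2*(-10) + 2*(24) = 28; iterating: a(2)=28, a(3)=36, a(4)=128, a(5)=328, a(6)=912, a(7)=2480, a(8)=6784, a(9)=18528, a(10)=50624, a(11)=138304; answer 138304

138304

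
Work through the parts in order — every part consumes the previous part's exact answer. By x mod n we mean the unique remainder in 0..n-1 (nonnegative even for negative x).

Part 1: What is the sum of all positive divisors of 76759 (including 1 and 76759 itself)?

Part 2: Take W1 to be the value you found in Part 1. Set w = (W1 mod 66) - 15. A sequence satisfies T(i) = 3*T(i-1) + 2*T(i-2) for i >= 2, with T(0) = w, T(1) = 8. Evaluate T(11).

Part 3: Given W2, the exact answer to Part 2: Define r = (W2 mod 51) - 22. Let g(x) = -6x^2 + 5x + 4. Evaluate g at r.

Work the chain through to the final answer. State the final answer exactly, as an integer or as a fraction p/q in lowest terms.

Part 1: 76759 = 59 * 1301; sigma = (1 + 59) * (1 + 1301) = 60 * 1302 = 78120; answer 78120
Part 2: W1 = 78120; w = 27; T(2) = 3*(8) + 2*(27) = 78; iterating: T(2)=78, T(3)=250, T(4)=906, T(5)=3218, T(6)=11466, T(7)=40834, T(8)=145434, T(9)=517970, T(10)=1844778, T(11)=6570274; answer 6570274
Part 3: W2 = 6570274; r = 24; -6*(24)^2 + 5*(24)^1 + 4 = (-3456) + (120) + (4) = -3332; answer -3332

-3332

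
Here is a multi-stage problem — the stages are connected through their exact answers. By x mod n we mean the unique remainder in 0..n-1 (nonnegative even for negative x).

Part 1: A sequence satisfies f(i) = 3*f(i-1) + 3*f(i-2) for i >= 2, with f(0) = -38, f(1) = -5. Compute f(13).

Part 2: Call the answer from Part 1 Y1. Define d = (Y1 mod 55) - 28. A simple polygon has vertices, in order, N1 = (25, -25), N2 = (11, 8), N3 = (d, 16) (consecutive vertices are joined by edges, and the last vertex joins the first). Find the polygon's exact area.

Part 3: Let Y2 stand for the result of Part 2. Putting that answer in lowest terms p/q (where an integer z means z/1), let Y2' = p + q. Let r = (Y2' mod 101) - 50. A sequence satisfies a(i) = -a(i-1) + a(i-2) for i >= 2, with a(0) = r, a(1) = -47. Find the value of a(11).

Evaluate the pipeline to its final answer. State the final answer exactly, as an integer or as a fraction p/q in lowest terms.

Part 1: f(2) = 3*(-5) + 3*(-38) = -129; iterating: f(2)=-129, f(3)=-402, f(4)=-1593, f(5)=-5985, f(6)=-22734, f(7)=-86157, f(8)=-326673, f(9)=-1238490, f(10)=-4695489, f(11)=-17801937, f(12)=-67492278, f(13)=-255882645; answer -255882645
Part 2: Y1 = -255882645; d = -13; cross terms: (25*8 - 11*-25)=475, (11*16 - -13*8)=280, (-13*-25 - 25*16)=-75; twice the area = |680| = 680; area = 340; answer 340
Part 3: Y2 = 340; threaded value p + q = 341; r = -12; a(2) = -1*(-47) + 1*(-12) = 35; iterating: a(2)=35, a(3)=-82, a(4)=117, a(5)=-199, a(6)=316, a(7)=-515, a(8)=831, a(9)=-1346, a(10)=2177, a(11)=-3523; answer -3523

-3523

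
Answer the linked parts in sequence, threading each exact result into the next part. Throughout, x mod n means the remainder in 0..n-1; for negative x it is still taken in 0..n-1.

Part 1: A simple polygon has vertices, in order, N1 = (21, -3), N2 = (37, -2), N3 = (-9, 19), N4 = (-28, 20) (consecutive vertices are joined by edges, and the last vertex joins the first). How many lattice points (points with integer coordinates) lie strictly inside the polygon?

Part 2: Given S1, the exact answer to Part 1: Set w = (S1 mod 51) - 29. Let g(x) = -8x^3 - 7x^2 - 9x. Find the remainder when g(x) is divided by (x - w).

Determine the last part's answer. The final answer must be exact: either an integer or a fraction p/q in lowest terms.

Part 1: cross terms: (21*-2 - 37*-3)=69, (37*19 - -9*-2)=685, (-9*20 - -28*19)=352, (-28*-3 - 21*20)=-336; twice the area = |770| = 770; area = 385; boundary points = 1 + 1 + 1 + 1 = 4; strictly interior points = area - boundary/2 + 1 = 384; answer 384
Part 2: S1 = 384; w = -2; remainder = value at the root: -8*(-2)^3 - 7*(-2)^2 - 9*(-2)^1 = (64) + (-28) + (18) = 54; answer 54

54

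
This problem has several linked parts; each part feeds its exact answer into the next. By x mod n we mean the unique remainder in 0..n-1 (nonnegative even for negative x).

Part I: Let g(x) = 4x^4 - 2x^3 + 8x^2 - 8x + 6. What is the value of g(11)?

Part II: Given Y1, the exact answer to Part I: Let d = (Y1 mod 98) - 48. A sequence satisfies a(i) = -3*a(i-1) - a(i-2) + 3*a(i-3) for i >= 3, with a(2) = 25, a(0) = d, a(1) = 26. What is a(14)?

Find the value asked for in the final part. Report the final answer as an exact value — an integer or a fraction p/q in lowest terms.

Part I: 4*(11)^4 - 2*(11)^3 + 8*(11)^2 - 8*(11)^1 + 6 = (58564) + (-2662) + (968) + (-88) + (6) = 56788; answer 56788
Part II: Y1 = 56788; d = -2; a(3) = -3*(25) - 1*(26) + 3*(-2) = -107; iterating: a(3)=-107, a(4)=374, a(5)=-940, a(6)=2125, a(7)=-4313, a(8)=7994, a(9)=-13294, a(10)=18949, a(11)=-19571, a(12)=-118, a(13)=76772, a(14)=-288911; answer -288911

-288911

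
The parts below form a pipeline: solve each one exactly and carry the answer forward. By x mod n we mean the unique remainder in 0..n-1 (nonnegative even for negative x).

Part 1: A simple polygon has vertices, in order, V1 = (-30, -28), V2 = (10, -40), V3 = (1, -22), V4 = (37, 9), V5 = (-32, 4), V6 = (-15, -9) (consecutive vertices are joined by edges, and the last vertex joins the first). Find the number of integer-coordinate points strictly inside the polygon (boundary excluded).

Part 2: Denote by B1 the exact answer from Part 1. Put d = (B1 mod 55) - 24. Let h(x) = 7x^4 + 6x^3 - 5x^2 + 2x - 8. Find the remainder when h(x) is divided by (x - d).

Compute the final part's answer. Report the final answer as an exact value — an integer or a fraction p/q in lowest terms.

Part 1: cross terms: (-30*-40 - 10*-28)=1480, (10*-22 - 1*-40)=-180, (1*9 - 37*-22)=823, (37*4 - -32*9)=436, (-32*-9 - -15*4)=348, (-15*-28 - -30*-9)=150; twice the area = |3057| = 3057; area = 3057/2; boundary points = 4 + 9 + 1 + 1 + 1 + 1 = 17; strictly interior points = area - boundary/2 + 1 = 1521; answer 1521
Part 2: B1 = 1521; d = 12; remainder = value at the root: 7*(12)^4 + 6*(12)^3 - 5*(12)^2 + 2*(12)^1 - 8 = (145152) + (10368) + (-720) + (24) + (-8) = 154816; answer 154816

154816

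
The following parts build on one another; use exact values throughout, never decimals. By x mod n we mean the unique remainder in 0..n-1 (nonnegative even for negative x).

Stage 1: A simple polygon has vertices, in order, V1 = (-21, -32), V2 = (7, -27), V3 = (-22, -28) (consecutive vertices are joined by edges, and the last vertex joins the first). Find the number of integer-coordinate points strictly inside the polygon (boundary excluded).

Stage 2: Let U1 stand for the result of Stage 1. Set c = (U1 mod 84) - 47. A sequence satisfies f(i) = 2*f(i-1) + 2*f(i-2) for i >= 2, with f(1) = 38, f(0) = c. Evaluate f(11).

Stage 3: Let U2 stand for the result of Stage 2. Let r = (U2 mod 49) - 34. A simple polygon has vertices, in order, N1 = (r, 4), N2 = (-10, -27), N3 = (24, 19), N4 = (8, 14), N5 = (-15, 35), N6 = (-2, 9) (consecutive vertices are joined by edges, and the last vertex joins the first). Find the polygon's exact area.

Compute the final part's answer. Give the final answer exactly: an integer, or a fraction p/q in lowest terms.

739/2

Stage 1: cross terms: (-21*-27 - 7*-32)=791, (7*-28 - -22*-27)=-790, (-22*-32 - -21*-28)=116; twice the area = |117| = 117; area = 117/2; boundary points = 1 + 1 + 1 = 3; strictly interior points = area - boundary/2 + 1 = 58; answer 58
Stage 2: U1 = 58; c = 11; f(2) = 2*(38) + 2*(11) = 98; iterating: f(2)=98, f(3)=272, f(4)=740, f(5)=2024, f(6)=5528, f(7)=15104, f(8)=41264, f(9)=112736, f(10)=308000, f(11)=841472; answer 841472
Stage 3: U2 = 841472; r = 10; cross terms: (10*-27 - -10*4)=-230, (-10*19 - 24*-27)=458, (24*14 - 8*19)=184, (8*35 - -15*14)=490, (-15*9 - -2*35)=-65, (-2*4 - 10*9)=-98; twice the area = |739| = 739; area = 739/2; answer 739/2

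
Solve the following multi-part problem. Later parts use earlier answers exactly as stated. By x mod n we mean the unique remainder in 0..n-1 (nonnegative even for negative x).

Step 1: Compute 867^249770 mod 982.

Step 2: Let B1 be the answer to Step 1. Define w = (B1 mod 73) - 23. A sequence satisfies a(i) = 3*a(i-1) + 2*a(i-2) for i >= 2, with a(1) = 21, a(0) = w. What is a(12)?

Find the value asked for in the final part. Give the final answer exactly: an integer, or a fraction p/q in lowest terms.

26889535

Step 1: squarings mod 982: 867^1=867, 867^2=459, 867^4=533, 867^8=291, 867^16=229, 867^32=395, 867^64=869, 867^128=3, 867^256=9, 867^512=81, 867^1024=669, 867^2048=751, 867^4096=333, 867^8192=905, 867^16384=37, 867^32768=387, 867^65536=505, 867^131072=687; 867^249770 = 867^2 * 867^8 * 867^32 * 867^128 * 867^256 * 867^512 * 867^1024 * 867^2048 * 867^16384 * 867^32768 * 867^65536 * 867^131072 = 179 (mod 982); answer 179
Step 2: B1 = 179; w = 10; a(2) = 3*(21) + 2*(10) = 83; iterating: a(2)=83, a(3)=291, a(4)=1039, a(5)=3699, a(6)=13175, a(7)=46923, a(8)=167119, a(9)=595203, a(10)=2119847, a(11)=7549947, a(12)=26889535; answer 26889535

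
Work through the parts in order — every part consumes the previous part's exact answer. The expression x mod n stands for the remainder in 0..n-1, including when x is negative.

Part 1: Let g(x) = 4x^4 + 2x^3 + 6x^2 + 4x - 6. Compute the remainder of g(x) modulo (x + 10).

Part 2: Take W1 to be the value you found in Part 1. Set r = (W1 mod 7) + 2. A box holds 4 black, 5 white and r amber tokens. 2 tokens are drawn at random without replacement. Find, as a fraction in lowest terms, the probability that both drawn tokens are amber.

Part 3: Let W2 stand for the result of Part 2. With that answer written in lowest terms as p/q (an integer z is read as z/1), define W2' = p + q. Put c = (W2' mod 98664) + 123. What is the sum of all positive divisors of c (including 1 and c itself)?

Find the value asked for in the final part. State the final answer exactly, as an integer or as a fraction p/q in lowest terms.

324

Part 1: remainder = value at the root: 4*(-10)^4 + 2*(-10)^3 + 6*(-10)^2 + 4*(-10)^1 - 6 = (40000) + (-2000) + (600) + (-40) + (-6) = 38554; answer 38554
Part 2: W1 = 38554; r = 7; total draws C(16,2) = 120; favorable C(7,2) = 21; P = 7/40; answer 7/40
Part 3: W2 = 7/40; threaded value p + q = 47; c = 170; 170 = 2 * 5 * 17; sigma = (1 + 2) * (1 + 5) * (1 + 17) = 3 * 6 * 18 = 324; answer 324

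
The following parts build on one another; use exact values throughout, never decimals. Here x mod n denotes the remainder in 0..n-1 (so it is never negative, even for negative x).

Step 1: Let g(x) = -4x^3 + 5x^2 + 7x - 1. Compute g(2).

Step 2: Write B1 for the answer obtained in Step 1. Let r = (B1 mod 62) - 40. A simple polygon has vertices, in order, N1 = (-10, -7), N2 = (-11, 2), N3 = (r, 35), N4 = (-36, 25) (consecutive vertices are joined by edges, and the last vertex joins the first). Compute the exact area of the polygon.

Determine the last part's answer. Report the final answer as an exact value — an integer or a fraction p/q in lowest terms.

383/2

Step 1: -4*(2)^3 + 5*(2)^2 + 7*(2)^1 - 1 = (-32) + (20) + (14) + (-1) = 1; answer 1
Step 2: B1 = 1; r = -39; cross terms: (-10*2 - -11*-7)=-97, (-11*35 - -39*2)=-307, (-39*25 - -36*35)=285, (-36*-7 - -10*25)=502; twice the area = |383| = 383; area = 383/2; answer 383/2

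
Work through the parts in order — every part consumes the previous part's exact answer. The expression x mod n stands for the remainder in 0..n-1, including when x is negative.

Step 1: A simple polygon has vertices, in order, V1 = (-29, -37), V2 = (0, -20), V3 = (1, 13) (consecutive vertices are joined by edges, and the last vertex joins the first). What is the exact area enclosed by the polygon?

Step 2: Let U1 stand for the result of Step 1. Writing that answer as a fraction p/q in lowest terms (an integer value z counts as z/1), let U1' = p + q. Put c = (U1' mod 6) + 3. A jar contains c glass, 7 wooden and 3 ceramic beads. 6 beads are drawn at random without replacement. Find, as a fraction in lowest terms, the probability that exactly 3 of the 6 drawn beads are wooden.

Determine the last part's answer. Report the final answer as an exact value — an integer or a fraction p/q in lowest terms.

Step 1: cross terms: (-29*-20 - 0*-37)=580, (0*13 - 1*-20)=20, (1*-37 - -29*13)=340; twice the area = |940| = 940; area = 470; answer 470
Step 2: U1 = 470; threaded value p + q = 471; c = 6; total draws C(16,6) = 8008; favorable C(7,3)*C(9,3) = 2940; P = 105/286; answer 105/286

105/286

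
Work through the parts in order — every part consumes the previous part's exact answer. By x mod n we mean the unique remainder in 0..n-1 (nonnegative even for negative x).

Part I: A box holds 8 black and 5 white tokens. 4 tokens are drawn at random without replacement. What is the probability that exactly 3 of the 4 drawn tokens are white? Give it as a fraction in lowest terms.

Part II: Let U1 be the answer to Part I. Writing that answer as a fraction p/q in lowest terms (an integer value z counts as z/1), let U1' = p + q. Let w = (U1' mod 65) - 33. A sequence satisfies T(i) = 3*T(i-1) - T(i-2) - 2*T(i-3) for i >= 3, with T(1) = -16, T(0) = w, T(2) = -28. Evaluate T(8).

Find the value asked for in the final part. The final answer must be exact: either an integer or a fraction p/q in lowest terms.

-1996

Part I: total draws C(13,4) = 715; favorable C(5,3)*C(8,1) = 80; P = 16/143; answer 16/143
Part II: U1 = 16/143; threaded value p + q = 159; w = -4; T(3) = 3*(-28) - 1*(-16) - 2*(-4) = -60; iterating: T(3)=-60, T(4)=-120, T(5)=-244, T(6)=-492, T(7)=-992, T(8)=-1996; answer -1996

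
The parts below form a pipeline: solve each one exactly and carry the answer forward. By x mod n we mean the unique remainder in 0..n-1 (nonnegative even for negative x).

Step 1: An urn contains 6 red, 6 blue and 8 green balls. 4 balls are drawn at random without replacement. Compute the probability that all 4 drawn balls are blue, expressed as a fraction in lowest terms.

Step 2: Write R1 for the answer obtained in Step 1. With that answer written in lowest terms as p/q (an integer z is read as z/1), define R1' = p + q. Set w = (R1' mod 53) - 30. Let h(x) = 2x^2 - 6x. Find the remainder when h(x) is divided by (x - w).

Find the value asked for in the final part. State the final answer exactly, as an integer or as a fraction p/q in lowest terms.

Step 1: total draws C(20,4) = 4845; favorable C(6,4) = 15; P = 1/323; answer 1/323
Step 2: R1 = 1/323; threaded value p + q = 324; w = -24; remainder = value at the root: 2*(-24)^2 - 6*(-24)^1 = (1152) + (144) = 1296; answer 1296

1296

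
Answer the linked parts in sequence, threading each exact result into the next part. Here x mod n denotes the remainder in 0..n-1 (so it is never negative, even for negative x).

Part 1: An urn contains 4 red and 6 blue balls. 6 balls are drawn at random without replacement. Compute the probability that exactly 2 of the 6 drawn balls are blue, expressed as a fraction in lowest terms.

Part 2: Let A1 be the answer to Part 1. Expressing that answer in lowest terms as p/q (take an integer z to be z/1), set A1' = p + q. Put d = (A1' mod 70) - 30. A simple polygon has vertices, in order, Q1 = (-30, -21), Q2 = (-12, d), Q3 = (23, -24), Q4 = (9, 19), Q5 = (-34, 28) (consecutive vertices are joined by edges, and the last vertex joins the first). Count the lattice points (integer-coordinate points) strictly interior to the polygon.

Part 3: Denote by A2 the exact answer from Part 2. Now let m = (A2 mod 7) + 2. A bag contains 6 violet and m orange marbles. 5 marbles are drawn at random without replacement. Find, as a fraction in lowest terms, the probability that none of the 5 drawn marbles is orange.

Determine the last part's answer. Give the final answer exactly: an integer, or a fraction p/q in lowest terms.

Part 1: total draws C(10,6) = 210; favorable C(6,2)*C(4,4) = 15; P = 1/14; answer 1/14
Part 2: A1 = 1/14; threaded value p + q = 15; d = -15; cross terms: (-30*-15 - -12*-21)=198, (-12*-24 - 23*-15)=633, (23*19 - 9*-24)=653, (9*28 - -34*19)=898, (-34*-21 - -30*28)=1554; twice the area = |3936| = 3936; area = 1968; boundary points = 6 + 1 + 1 + 1 + 1 = 10; strictly interior points = area - boundary/2 + 1 = 1964; answer 1964
Part 3: A2 = 1964; m = 6; total draws C(12,5) = 792; favorable C(6,5) = 6; P = 1/132; answer 1/132

1/132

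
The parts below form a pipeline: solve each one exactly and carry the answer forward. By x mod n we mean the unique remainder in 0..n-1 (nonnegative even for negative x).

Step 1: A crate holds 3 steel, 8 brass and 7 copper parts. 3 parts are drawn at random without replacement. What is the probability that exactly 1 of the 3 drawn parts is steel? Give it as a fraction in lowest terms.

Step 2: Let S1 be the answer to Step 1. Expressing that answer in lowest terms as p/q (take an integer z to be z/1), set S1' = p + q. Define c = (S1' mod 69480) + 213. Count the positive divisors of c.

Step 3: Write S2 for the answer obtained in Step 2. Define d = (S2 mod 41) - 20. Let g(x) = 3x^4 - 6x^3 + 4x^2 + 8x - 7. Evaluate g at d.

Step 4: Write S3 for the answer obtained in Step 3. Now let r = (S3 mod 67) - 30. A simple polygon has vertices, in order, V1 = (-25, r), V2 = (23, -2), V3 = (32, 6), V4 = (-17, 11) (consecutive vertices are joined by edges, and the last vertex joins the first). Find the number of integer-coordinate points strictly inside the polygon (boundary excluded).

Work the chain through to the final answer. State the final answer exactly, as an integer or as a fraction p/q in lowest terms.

708

Step 1: total draws C(18,3) = 816; favorable C(3,1)*C(15,2) = 315; P = 105/272; answer 105/272
Step 2: S1 = 105/272; threaded value p + q = 377; c = 590; 590 = 2 * 5 * 59; number of divisors = (1+1) * (1+1) * (1+1) = 8; answer 8
Step 3: S2 = 8; d = -12; 3*(-12)^4 - 6*(-12)^3 + 4*(-12)^2 + 8*(-12)^1 - 7 = (62208) + (10368) + (576) + (-96) + (-7) = 73049; answer 73049
Step 4: S3 = 73049; r = -11; cross terms: (-25*-2 - 23*-11)=303, (23*6 - 32*-2)=202, (32*11 - -17*6)=454, (-17*-11 - -25*11)=462; twice the area = |1421| = 1421; area = 1421/2; boundary points = 3 + 1 + 1 + 2 = 7; strictly interior points = area - boundary/2 + 1 = 708; answer 708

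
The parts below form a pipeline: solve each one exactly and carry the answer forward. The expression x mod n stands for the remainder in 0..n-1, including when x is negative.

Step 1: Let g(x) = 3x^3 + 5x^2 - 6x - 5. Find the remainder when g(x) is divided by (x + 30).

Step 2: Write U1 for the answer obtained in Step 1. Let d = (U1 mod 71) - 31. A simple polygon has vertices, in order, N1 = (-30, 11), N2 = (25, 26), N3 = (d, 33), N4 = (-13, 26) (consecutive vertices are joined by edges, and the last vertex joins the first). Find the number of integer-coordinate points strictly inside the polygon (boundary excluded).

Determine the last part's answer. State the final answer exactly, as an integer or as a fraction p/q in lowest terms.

412

Step 1: remainder = value at the root: 3*(-30)^3 + 5*(-30)^2 - 6*(-30)^1 - 5 = (-81000) + (4500) + (180) + (-5) = -76325; answer -76325
Step 2: U1 = -76325; d = -31; cross terms: (-30*26 - 25*11)=-1055, (25*33 - -31*26)=1631, (-31*26 - -13*33)=-377, (-13*11 - -30*26)=637; twice the area = |836| = 836; area = 418; boundary points = 5 + 7 + 1 + 1 = 14; strictly interior points = area - boundary/2 + 1 = 412; answer 412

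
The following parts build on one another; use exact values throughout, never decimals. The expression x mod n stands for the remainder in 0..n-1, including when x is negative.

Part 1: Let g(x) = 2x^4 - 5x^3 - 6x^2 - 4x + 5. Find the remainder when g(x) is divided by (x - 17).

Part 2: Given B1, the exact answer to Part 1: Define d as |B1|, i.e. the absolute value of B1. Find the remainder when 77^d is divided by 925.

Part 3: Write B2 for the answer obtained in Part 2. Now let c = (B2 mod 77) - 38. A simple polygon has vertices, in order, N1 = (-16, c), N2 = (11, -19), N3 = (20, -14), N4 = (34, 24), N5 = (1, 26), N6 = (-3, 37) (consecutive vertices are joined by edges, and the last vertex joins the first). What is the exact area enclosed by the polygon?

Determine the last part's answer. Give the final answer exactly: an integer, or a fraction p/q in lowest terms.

Part 1: remainder = value at the root: 2*(17)^4 - 5*(17)^3 - 6*(17)^2 - 4*(17)^1 + 5 = (167042) + (-24565) + (-1734) + (-68) + (5) = 140680; answer 140680
Part 2: B1 = 140680; d = 140680; squarings mod 925: 77^1=77, 77^2=379, 77^4=266, 77^8=456, 77^16=736, 77^32=571, 77^64=441, 77^128=231, 77^256=636, 77^512=271, 77^1024=366, 77^2048=756, 77^4096=811, 77^8192=46, 77^16384=266, 77^32768=456, 77^65536=736, 77^131072=571; 77^140680 = 77^8 * 77^128 * 77^256 * 77^1024 * 77^8192 * 77^131072 = 626 (mod 925); answer 626
Part 3: B2 = 626; c = -28; cross terms: (-16*-19 - 11*-28)=612, (11*-14 - 20*-19)=226, (20*24 - 34*-14)=956, (34*26 - 1*24)=860, (1*37 - -3*26)=115, (-3*-28 - -16*37)=676; twice the area = |3445| = 3445; area = 3445/2; answer 3445/2

3445/2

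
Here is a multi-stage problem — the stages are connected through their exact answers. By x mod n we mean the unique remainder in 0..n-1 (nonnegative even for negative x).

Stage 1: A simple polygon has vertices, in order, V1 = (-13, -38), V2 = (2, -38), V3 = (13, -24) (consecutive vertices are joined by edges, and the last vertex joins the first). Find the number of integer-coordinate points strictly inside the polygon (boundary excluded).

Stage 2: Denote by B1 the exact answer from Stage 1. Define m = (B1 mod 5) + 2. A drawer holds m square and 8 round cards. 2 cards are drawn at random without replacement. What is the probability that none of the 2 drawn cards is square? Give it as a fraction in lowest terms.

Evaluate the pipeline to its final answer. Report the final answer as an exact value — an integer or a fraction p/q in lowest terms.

Stage 1: cross terms: (-13*-38 - 2*-38)=570, (2*-24 - 13*-38)=446, (13*-38 - -13*-24)=-806; twice the area = |210| = 210; area = 105; boundary points = 15 + 1 + 2 = 18; strictly interior points = area - boundary/2 + 1 = 97; answer 97
Stage 2: B1 = 97; m = 4; total draws C(12,2) = 66; favorable C(8,2) = 28; P = 14/33; answer 14/33

14/33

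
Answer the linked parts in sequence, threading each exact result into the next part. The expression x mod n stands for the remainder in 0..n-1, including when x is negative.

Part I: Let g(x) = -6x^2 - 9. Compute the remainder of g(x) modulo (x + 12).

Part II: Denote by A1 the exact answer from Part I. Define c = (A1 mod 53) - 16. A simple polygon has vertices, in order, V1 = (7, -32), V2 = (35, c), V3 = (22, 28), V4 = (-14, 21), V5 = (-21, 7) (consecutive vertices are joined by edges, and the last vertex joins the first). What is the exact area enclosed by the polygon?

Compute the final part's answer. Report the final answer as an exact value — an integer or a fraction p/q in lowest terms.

1870

Part I: remainder = value at the root: -6*(-12)^2 - 9 = (-864) + (-9) = -873; answer -873
Part II: A1 = -873; c = 12; cross terms: (7*12 - 35*-32)=1204, (35*28 - 22*12)=716, (22*21 - -14*28)=854, (-14*7 - -21*21)=343, (-21*-32 - 7*7)=623; twice the area = |3740| = 3740; area = 1870; answer 1870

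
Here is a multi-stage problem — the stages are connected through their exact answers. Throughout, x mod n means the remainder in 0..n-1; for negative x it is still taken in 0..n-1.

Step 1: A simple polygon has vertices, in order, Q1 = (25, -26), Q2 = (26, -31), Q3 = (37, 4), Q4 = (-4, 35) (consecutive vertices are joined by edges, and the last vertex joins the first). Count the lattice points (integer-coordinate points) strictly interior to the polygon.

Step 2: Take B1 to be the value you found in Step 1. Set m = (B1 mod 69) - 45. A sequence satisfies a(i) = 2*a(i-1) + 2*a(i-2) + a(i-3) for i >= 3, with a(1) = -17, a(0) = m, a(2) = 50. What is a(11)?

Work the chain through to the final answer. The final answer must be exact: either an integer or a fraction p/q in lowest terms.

226988

Step 1: cross terms: (25*-31 - 26*-26)=-99, (26*4 - 37*-31)=1251, (37*35 - -4*4)=1311, (-4*-26 - 25*35)=-771; twice the area = |1692| = 1692; area = 846; boundary points = 1 + 1 + 1 + 1 = 4; strictly interior points = area - boundary/2 + 1 = 845; answer 845
Step 2: B1 = 845; m = -28; a(3) = 2*(50) + 2*(-17) + 1*(-28) = 38; iterating: a(3)=38, a(4)=159, a(5)=444, a(6)=1244, a(7)=3535, a(8)=10002, a(9)=28318, a(10)=80175, a(11)=226988; answer 226988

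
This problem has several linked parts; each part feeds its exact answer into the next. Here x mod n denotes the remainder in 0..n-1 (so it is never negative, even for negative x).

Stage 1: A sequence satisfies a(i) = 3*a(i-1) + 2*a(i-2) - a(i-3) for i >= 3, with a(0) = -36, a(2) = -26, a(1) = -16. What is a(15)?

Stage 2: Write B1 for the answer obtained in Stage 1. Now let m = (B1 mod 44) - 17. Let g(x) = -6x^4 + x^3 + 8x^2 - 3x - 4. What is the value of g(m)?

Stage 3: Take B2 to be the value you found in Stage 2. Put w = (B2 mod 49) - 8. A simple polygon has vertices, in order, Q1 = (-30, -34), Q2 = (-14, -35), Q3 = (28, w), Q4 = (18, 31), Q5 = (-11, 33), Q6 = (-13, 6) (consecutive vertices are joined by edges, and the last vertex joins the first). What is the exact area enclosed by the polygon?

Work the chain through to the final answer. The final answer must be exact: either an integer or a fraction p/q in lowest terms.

Stage 1: a(3) = 3*(-26) + 2*(-16) - 1*(-36) = -74; iterating: a(3)=-74, a(4)=-258, a(5)=-896, a(6)=-3130, a(7)=-10924, a(8)=-38136, a(9)=-133126, a(10)=-464726, a(11)=-1622294, a(12)=-5663208, a(13)=-19769486, a(14)=-69012580, a(15)=-240913504; answer -240913504
Stage 2: B1 = -240913504; m = -13; -6*(-13)^4 + 1*(-13)^3 + 8*(-13)^2 - 3*(-13)^1 - 4 = (-171366) + (-2197) + (1352) + (39) + (-4) = -172176; answer -172176
Stage 3: B2 = -172176; w = 2; cross terms: (-30*-35 - -14*-34)=574, (-14*2 - 28*-35)=952, (28*31 - 18*2)=832, (18*33 - -11*31)=935, (-11*6 - -13*33)=363, (-13*-34 - -30*6)=622; twice the area = |4278| = 4278; area = 2139; answer 2139

2139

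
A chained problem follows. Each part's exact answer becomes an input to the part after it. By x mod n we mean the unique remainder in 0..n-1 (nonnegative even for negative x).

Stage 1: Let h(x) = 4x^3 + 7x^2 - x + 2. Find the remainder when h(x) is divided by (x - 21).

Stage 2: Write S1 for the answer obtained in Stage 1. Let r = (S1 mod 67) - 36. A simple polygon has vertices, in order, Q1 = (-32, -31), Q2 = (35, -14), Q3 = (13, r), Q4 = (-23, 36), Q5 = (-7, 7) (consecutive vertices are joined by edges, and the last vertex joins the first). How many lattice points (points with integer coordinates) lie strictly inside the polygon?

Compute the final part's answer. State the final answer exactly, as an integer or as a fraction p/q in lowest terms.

1645

Stage 1: remainder = value at the root: 4*(21)^3 + 7*(21)^2 - 1*(21)^1 + 2 = (37044) + (3087) + (-21) + (2) = 40112; answer 40112
Stage 2: S1 = 40112; r = 10; cross terms: (-32*-14 - 35*-31)=1533, (35*10 - 13*-14)=532, (13*36 - -23*10)=698, (-23*7 - -7*36)=91, (-7*-31 - -32*7)=441; twice the area = |3295| = 3295; area = 3295/2; boundary points = 1 + 2 + 2 + 1 + 1 = 7; strictly interior points = area - boundary/2 + 1 = 1645; answer 1645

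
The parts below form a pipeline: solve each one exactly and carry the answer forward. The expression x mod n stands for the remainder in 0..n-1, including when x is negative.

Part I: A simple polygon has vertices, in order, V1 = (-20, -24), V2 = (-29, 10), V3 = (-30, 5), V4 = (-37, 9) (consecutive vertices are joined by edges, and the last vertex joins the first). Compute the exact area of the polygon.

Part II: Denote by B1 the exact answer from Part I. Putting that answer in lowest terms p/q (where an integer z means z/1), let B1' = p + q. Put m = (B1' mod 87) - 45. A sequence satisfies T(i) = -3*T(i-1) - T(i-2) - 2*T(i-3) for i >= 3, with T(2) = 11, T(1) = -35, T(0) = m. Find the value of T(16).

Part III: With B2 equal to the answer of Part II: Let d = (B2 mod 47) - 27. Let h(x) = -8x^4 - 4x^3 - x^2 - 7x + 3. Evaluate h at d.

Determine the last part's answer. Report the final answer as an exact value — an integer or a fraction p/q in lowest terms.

-318595

Part I: cross terms: (-20*10 - -29*-24)=-896, (-29*5 - -30*10)=155, (-30*9 - -37*5)=-85, (-37*-24 - -20*9)=1068; twice the area = |242| = 242; area = 121; answer 121
Part II: B1 = 121; threaded value p + q = 122; m = -10; T(3) = -3*(11) - 1*(-35) - 2*(-10) = 22; iterating: T(3)=22, T(4)=-7, T(5)=-23, T(6)=32, T(7)=-59, T(8)=191, T(9)=-578, T(10)=1661, T(11)=-4787, T(12)=13856, T(13)=-40103, T(14)=116027, T(15)=-335690, T(16)=971249; answer 971249
Part III: B2 = 971249; d = 14; -8*(14)^4 - 4*(14)^3 - 1*(14)^2 - 7*(14)^1 + 3 = (-307328) + (-10976) + (-196) + (-98) + (3) = -318595; answer -318595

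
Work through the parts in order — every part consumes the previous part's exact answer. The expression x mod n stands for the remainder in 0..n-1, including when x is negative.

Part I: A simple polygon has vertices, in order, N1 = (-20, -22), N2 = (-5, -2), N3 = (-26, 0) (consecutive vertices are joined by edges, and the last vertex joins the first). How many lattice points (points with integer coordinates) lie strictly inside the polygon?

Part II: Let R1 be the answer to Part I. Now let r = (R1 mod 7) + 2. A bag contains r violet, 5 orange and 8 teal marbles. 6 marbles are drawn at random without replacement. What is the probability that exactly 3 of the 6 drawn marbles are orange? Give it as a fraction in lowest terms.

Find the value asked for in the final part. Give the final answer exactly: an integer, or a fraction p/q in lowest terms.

Part I: cross terms: (-20*-2 - -5*-22)=-70, (-5*0 - -26*-2)=-52, (-26*-22 - -20*0)=572; twice the area = |450| = 450; area = 225; boundary points = 5 + 1 + 2 = 8; strictly interior points = area - boundary/2 + 1 = 222; answer 222
Part II: R1 = 222; r = 7; total draws C(20,6) = 38760; favorable C(5,3)*C(15,3) = 4550; P = 455/3876; answer 455/3876

455/3876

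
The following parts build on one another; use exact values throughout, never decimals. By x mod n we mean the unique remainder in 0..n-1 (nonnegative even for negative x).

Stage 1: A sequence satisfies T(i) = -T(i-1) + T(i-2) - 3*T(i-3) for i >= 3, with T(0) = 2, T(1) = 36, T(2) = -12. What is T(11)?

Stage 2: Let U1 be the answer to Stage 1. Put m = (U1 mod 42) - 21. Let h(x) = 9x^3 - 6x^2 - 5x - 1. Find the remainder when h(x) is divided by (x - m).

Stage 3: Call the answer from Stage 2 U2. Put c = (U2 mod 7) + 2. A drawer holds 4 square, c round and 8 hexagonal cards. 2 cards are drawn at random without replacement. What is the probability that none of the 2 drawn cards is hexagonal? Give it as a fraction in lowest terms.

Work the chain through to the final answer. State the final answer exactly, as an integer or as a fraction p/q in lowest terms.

9/34

Stage 1: T(3) = -1*(-12) + 1*(36) - 3*(2) = 42; iterating: T(3)=42, T(4)=-162, T(5)=240, T(6)=-528, T(7)=1254, T(8)=-2502, T(9)=5340, T(10)=-11604, T(11)=24450; answer 24450
Stage 2: U1 = 24450; m = -15; remainder = value at the root: 9*(-15)^3 - 6*(-15)^2 - 5*(-15)^1 - 1 = (-30375) + (-1350) + (75) + (-1) = -31651; answer -31651
Stage 3: U2 = -31651; c = 5; total draws C(17,2) = 136; favorable C(9,2) = 36; P = 9/34; answer 9/34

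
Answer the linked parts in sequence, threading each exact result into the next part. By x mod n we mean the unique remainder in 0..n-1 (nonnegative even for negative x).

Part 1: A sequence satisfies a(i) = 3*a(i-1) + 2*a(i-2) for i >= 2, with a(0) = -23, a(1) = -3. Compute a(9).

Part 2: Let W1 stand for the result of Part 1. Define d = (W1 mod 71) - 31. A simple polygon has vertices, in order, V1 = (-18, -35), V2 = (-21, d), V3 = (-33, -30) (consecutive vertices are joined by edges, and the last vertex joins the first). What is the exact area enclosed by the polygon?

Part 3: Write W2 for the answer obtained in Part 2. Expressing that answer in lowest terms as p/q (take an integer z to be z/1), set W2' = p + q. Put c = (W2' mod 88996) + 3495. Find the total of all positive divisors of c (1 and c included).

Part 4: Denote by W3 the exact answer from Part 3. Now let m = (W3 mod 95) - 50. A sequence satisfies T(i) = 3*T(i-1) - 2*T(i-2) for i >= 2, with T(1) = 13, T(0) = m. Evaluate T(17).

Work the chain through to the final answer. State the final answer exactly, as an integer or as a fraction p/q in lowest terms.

-1179617

Part 1: a(2) = 3*(-3) + 2*(-23) = -55; iterating: a(2)=-55, a(3)=-171, a(4)=-623, a(5)=-2211, a(6)=-7879, a(7)=-28059, a(8)=-99935, a(9)=-355923; answer -355923
Part 2: W1 = -355923; d = -31; cross terms: (-18*-31 - -21*-35)=-177, (-21*-30 - -33*-31)=-393, (-33*-35 - -18*-30)=615; twice the area = |45| = 45; area = 45/2; answer 45/2
Part 3: W2 = 45/2; threaded value p + q = 47; c = 3542; 3542 = 2 * 7 * 11 * 23; sigma = (1 + 2) * (1 + 7) * (1 + 11) * (1 + 23) = 3 * 8 * 12 * 24 = 6912; answer 6912
Part 4: W3 = 6912; m = 22; T(2) = 3*(13) - 2*(22) = -5; iterating: T(2)=-5, T(3)=-41, T(4)=-113, T(5)=-257, T(6)=-545, T(7)=-1121, T(8)=-2273, T(9)=-4577, T(10)=-9185, T(11)=-18401, T(12)=-36833, T(13)=-73697, T(14)=-147425, T(15)=-294881, T(16)=-589793, T(17)=-1179617; answer -1179617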